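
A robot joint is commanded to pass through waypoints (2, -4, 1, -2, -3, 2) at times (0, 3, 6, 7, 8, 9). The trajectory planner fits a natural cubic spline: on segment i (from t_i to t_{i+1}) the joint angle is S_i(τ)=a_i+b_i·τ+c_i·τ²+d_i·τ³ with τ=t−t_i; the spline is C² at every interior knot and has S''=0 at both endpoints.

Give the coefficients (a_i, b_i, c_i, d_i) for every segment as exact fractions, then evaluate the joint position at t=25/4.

  seg 0: a=2 b=-4438/1257 c=0 d=1924/11313
  seg 1: a=-4 b=1334/1257 c=1924/1257 d=-5011/11313
  seg 2: a=1 b=-2155/1257 c=-1029/419 d=1471/1257
  seg 3: a=-2 b=-3916/1257 c=442/419 d=1333/1257
  seg 4: a=-3 b=2735/1257 c=1775/419 d=-1775/1257
S(25/4) = 11697/26816

Δ: Δ0=-2, Δ1=5/3, Δ2=-3, Δ3=-1, Δ4=5
row 1: diag=12, rhs=22; c'=1/4, d'=11/6
row 2: denom=8−3·1/4=29/4; d'=(-28−3·11/6)/(29/4)=-134/29
row 3: denom=4−1·4/29=112/29; d'=(12−1·-134/29)/(112/29)=241/56
row 4: denom=4−1·29/112=419/112; d'=(36−1·241/56)/(419/112)=3550/419
back: M4=3550/419
back: M3=241/56−29/112·3550/419=884/419
back: M2=-134/29−4/29·884/419=-2058/419
back: M1=11/6−1/4·-2058/419=3848/1257
M: M0=0, M1=3848/1257, M2=-2058/419, M3=884/419, M4=3550/419, M5=0
seg 0: a=2, c=M0/2=0, d=(M1−M0)/(6·3)=1924/11313, b=Δ0−h0·(2M0+M1)/6=-4438/1257
seg 1: a=-4, c=M1/2=1924/1257, d=(M2−M1)/(6·3)=-5011/11313, b=Δ1−h1·(2M1+M2)/6=1334/1257
seg 2: a=1, c=M2/2=-1029/419, d=(M3−M2)/(6·1)=1471/1257, b=Δ2−h2·(2M2+M3)/6=-2155/1257
seg 3: a=-2, c=M3/2=442/419, d=(M4−M3)/(6·1)=1333/1257, b=Δ3−h3·(2M3+M4)/6=-3916/1257
seg 4: a=-3, c=M4/2=1775/419, d=(M5−M4)/(6·1)=-1775/1257, b=Δ4−h4·(2M4+M5)/6=2735/1257
t_q=25/4 → seg 2, τ=1/4; S=1+-2155/1257·τ+-1029/419·τ²+1471/1257·τ³=11697/26816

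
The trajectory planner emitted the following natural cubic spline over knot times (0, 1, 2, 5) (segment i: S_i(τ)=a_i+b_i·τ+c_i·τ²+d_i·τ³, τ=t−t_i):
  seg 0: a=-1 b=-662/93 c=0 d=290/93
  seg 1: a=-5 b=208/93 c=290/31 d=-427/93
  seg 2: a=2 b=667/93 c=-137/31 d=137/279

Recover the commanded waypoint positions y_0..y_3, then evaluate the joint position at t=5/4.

y_0=-1 y_1=-5 y_2=2 y_3=-3
S(5/4) = -7793/1984

y_0 = S_0(0) = a_0 = -1
y_1 = S_1(0) = a_1 = -5
y_2 = S_2(0) = a_2 = 2
y_3 = S_2(3) = -3
t_q=5/4 is in segment 1 (τ=1/4); S_1(τ)=-7793/1984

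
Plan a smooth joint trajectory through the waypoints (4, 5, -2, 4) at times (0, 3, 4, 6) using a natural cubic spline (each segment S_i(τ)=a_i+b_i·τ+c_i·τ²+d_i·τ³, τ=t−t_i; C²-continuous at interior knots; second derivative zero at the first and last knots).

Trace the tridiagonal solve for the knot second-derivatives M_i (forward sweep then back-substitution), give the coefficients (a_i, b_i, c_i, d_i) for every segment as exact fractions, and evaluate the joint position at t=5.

Δ: Δ0=1/3, Δ1=-7, Δ2=3
row 1: diag=8, rhs=-44; c'=1/8, d'=-11/2
row 2: denom=6−1·1/8=47/8; d'=(60−1·-11/2)/(47/8)=524/47
back: M2=524/47
back: M1=-11/2−1/8·524/47=-324/47
M: M0=0, M1=-324/47, M2=524/47, M3=0
seg 0: a=4, c=M0/2=0, d=(M1−M0)/(6·3)=-18/47, b=Δ0−h0·(2M0+M1)/6=533/141
seg 1: a=5, c=M1/2=-162/47, d=(M2−M1)/(6·1)=424/141, b=Δ1−h1·(2M1+M2)/6=-925/141
seg 2: a=-2, c=M2/2=262/47, d=(M3−M2)/(6·2)=-131/141, b=Δ2−h2·(2M2+M3)/6=-625/141
t_q=5 → seg 2, τ=1; S=-2+-625/141·τ+262/47·τ²+-131/141·τ³=-84/47

  seg 0: a=4 b=533/141 c=0 d=-18/47
  seg 1: a=5 b=-925/141 c=-162/47 d=424/141
  seg 2: a=-2 b=-625/141 c=262/47 d=-131/141
S(5) = -84/47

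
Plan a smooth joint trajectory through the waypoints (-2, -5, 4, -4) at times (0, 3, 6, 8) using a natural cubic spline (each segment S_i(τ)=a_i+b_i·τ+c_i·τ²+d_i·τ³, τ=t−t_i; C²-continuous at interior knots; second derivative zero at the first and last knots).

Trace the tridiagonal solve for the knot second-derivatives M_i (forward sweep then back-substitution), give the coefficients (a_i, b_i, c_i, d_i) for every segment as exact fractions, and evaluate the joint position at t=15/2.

Δ: Δ0=-1, Δ1=3, Δ2=-4
row 1: diag=12, rhs=24; c'=1/4, d'=2
row 2: denom=10−3·1/4=37/4; d'=(-42−3·2)/(37/4)=-192/37
back: M2=-192/37
back: M1=2−1/4·-192/37=122/37
M: M0=0, M1=122/37, M2=-192/37, M3=0
seg 0: a=-2, c=M0/2=0, d=(M1−M0)/(6·3)=61/333, b=Δ0−h0·(2M0+M1)/6=-98/37
seg 1: a=-5, c=M1/2=61/37, d=(M2−M1)/(6·3)=-157/333, b=Δ1−h1·(2M1+M2)/6=85/37
seg 2: a=4, c=M2/2=-96/37, d=(M3−M2)/(6·2)=16/37, b=Δ2−h2·(2M2+M3)/6=-20/37
t_q=15/2 → seg 2, τ=3/2; S=4+-20/37·τ+-96/37·τ²+16/37·τ³=-44/37

  seg 0: a=-2 b=-98/37 c=0 d=61/333
  seg 1: a=-5 b=85/37 c=61/37 d=-157/333
  seg 2: a=4 b=-20/37 c=-96/37 d=16/37
S(15/2) = -44/37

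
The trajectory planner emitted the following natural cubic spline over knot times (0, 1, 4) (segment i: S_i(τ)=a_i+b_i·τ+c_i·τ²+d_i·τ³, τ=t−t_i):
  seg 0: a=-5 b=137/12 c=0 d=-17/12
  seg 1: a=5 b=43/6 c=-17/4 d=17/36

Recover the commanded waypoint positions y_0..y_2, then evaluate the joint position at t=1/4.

y_0 = S_0(0) = a_0 = -5
y_1 = S_1(0) = a_1 = 5
y_2 = S_1(3) = 1
t_q=1/4 is in segment 0 (τ=1/4); S_0(τ)=-555/256

y_0=-5 y_1=5 y_2=1
S(1/4) = -555/256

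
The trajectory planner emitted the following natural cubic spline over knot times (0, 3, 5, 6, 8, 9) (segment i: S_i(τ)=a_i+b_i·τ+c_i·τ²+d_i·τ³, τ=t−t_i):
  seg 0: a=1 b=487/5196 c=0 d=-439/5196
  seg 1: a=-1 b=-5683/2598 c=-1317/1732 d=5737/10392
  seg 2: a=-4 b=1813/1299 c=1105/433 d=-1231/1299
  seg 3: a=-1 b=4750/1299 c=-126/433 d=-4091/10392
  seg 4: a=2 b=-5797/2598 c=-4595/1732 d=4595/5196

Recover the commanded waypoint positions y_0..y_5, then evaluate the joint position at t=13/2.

y_0=1 y_1=-1 y_2=-4 y_3=-1 y_4=2 y_5=-2
S(13/2) = 19575/27712

y_0 = S_0(0) = a_0 = 1
y_1 = S_1(0) = a_1 = -1
y_2 = S_2(0) = a_2 = -4
y_3 = S_3(0) = a_3 = -1
y_4 = S_4(0) = a_4 = 2
y_5 = S_4(1) = -2
t_q=13/2 is in segment 3 (τ=1/2); S_3(τ)=19575/27712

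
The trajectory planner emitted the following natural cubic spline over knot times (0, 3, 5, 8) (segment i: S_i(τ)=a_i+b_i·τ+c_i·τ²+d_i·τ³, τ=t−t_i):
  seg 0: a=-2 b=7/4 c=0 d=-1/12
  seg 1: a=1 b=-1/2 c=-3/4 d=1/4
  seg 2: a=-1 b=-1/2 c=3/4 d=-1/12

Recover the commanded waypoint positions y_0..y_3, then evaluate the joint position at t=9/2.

y_0 = S_0(0) = a_0 = -2
y_1 = S_1(0) = a_1 = 1
y_2 = S_2(0) = a_2 = -1
y_3 = S_2(3) = 2
t_q=9/2 is in segment 1 (τ=3/2); S_1(τ)=-19/32

y_0=-2 y_1=1 y_2=-1 y_3=2
S(9/2) = -19/32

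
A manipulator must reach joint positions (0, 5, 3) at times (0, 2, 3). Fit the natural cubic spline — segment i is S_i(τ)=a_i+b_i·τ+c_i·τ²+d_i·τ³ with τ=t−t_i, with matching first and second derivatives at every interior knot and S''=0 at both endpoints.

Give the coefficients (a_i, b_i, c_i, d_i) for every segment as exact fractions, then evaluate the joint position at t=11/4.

  seg 0: a=0 b=4 c=0 d=-3/8
  seg 1: a=5 b=-1/2 c=-9/4 d=3/4
S(11/4) = 941/256

Δ: Δ0=5/2, Δ1=-2
row 1: diag=6, rhs=-27; c'=1/6, d'=-9/2
back: M1=-9/2
M: M0=0, M1=-9/2, M2=0
seg 0: a=0, c=M0/2=0, d=(M1−M0)/(6·2)=-3/8, b=Δ0−h0·(2M0+M1)/6=4
seg 1: a=5, c=M1/2=-9/4, d=(M2−M1)/(6·1)=3/4, b=Δ1−h1·(2M1+M2)/6=-1/2
t_q=11/4 → seg 1, τ=3/4; S=5+-1/2·τ+-9/4·τ²+3/4·τ³=941/256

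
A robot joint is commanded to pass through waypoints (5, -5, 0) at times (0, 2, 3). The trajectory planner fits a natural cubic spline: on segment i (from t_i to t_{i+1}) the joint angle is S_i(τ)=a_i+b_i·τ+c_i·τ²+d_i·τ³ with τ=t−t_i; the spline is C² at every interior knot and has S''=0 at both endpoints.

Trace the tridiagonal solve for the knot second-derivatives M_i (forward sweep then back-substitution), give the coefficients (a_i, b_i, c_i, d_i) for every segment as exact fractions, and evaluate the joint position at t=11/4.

  seg 0: a=5 b=-25/3 c=0 d=5/6
  seg 1: a=-5 b=5/3 c=5 d=-5/3
S(11/4) = -105/64

Δ: Δ0=-5, Δ1=5
row 1: diag=6, rhs=60; c'=1/6, d'=10
back: M1=10
M: M0=0, M1=10, M2=0
seg 0: a=5, c=M0/2=0, d=(M1−M0)/(6·2)=5/6, b=Δ0−h0·(2M0+M1)/6=-25/3
seg 1: a=-5, c=M1/2=5, d=(M2−M1)/(6·1)=-5/3, b=Δ1−h1·(2M1+M2)/6=5/3
t_q=11/4 → seg 1, τ=3/4; S=-5+5/3·τ+5·τ²+-5/3·τ³=-105/64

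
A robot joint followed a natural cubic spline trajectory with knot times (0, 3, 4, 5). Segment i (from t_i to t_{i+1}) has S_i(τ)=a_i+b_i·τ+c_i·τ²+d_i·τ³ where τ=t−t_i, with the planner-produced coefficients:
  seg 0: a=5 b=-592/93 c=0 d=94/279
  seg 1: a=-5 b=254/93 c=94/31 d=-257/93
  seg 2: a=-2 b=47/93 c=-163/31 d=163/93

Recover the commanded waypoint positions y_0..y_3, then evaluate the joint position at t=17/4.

y_0=5 y_1=-5 y_2=-2 y_3=-5
S(17/4) = -4315/1984

y_0 = S_0(0) = a_0 = 5
y_1 = S_1(0) = a_1 = -5
y_2 = S_2(0) = a_2 = -2
y_3 = S_2(1) = -5
t_q=17/4 is in segment 2 (τ=1/4); S_2(τ)=-4315/1984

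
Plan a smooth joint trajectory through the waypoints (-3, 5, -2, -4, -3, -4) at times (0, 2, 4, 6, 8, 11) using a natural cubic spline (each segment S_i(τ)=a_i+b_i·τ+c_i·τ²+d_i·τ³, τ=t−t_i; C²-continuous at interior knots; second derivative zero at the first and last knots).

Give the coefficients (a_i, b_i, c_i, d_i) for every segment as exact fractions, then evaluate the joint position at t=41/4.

  seg 0: a=-3 b=979/159 c=0 d=-343/636
  seg 1: a=5 b=-50/159 c=-343/106 d=1045/1272
  seg 2: a=-2 b=-1081/318 c=359/212 d=-157/636
  seg 3: a=-4 b=131/318 c=45/212 d=-107/1272
  seg 4: a=-3 b=40/159 c=-31/106 d=31/954
S(41/4) = -24045/6784

Δ: Δ0=4, Δ1=-7/2, Δ2=-1, Δ3=1/2, Δ4=-1/3
row 1: diag=8, rhs=-45; c'=1/4, d'=-45/8
row 2: denom=8−2·1/4=15/2; d'=(15−2·-45/8)/(15/2)=7/2
row 3: denom=8−2·4/15=112/15; d'=(9−2·7/2)/(112/15)=15/56
row 4: denom=10−2·15/56=265/28; d'=(-5−2·15/56)/(265/28)=-31/53
back: M4=-31/53
back: M3=15/56−15/56·-31/53=45/106
back: M2=7/2−4/15·45/106=359/106
back: M1=-45/8−1/4·359/106=-343/53
M: M0=0, M1=-343/53, M2=359/106, M3=45/106, M4=-31/53, M5=0
seg 0: a=-3, c=M0/2=0, d=(M1−M0)/(6·2)=-343/636, b=Δ0−h0·(2M0+M1)/6=979/159
seg 1: a=5, c=M1/2=-343/106, d=(M2−M1)/(6·2)=1045/1272, b=Δ1−h1·(2M1+M2)/6=-50/159
seg 2: a=-2, c=M2/2=359/212, d=(M3−M2)/(6·2)=-157/636, b=Δ2−h2·(2M2+M3)/6=-1081/318
seg 3: a=-4, c=M3/2=45/212, d=(M4−M3)/(6·2)=-107/1272, b=Δ3−h3·(2M3+M4)/6=131/318
seg 4: a=-3, c=M4/2=-31/106, d=(M5−M4)/(6·3)=31/954, b=Δ4−h4·(2M4+M5)/6=40/159
t_q=41/4 → seg 4, τ=9/4; S=-3+40/159·τ+-31/106·τ²+31/954·τ³=-24045/6784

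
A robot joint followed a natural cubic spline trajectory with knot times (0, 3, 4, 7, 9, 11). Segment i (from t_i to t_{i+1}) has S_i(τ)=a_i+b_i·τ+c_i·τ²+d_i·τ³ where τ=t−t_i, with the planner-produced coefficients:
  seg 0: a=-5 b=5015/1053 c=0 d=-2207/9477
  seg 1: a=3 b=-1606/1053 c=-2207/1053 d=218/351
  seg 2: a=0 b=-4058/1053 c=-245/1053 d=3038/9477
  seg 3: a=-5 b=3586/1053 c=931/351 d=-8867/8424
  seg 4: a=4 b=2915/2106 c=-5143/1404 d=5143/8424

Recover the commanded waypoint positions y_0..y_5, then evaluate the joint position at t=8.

y_0=-5 y_1=3 y_2=0 y_3=-5 y_4=4 y_5=-3
S(8) = 5/936

y_0 = S_0(0) = a_0 = -5
y_1 = S_1(0) = a_1 = 3
y_2 = S_2(0) = a_2 = 0
y_3 = S_3(0) = a_3 = -5
y_4 = S_4(0) = a_4 = 4
y_5 = S_4(2) = -3
t_q=8 is in segment 3 (τ=1); S_3(τ)=5/936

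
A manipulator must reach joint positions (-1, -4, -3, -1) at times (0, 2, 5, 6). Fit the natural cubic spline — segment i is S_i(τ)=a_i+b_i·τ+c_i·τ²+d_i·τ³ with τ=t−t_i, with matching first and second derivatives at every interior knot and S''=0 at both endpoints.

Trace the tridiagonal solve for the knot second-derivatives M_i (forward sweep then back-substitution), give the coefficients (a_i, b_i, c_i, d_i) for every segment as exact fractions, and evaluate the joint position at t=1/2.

  seg 0: a=-1 b=-755/426 c=0 d=29/426
  seg 1: a=-4 b=-407/426 c=29/71 d=1/142
  seg 2: a=-3 b=359/213 c=67/142 d=-67/426
S(1/2) = -2133/1136

Δ: Δ0=-3/2, Δ1=1/3, Δ2=2
row 1: diag=10, rhs=11; c'=3/10, d'=11/10
row 2: denom=8−3·3/10=71/10; d'=(10−3·11/10)/(71/10)=67/71
back: M2=67/71
back: M1=11/10−3/10·67/71=58/71
M: M0=0, M1=58/71, M2=67/71, M3=0
seg 0: a=-1, c=M0/2=0, d=(M1−M0)/(6·2)=29/426, b=Δ0−h0·(2M0+M1)/6=-755/426
seg 1: a=-4, c=M1/2=29/71, d=(M2−M1)/(6·3)=1/142, b=Δ1−h1·(2M1+M2)/6=-407/426
seg 2: a=-3, c=M2/2=67/142, d=(M3−M2)/(6·1)=-67/426, b=Δ2−h2·(2M2+M3)/6=359/213
t_q=1/2 → seg 0, τ=1/2; S=-1+-755/426·τ+0·τ²+29/426·τ³=-2133/1136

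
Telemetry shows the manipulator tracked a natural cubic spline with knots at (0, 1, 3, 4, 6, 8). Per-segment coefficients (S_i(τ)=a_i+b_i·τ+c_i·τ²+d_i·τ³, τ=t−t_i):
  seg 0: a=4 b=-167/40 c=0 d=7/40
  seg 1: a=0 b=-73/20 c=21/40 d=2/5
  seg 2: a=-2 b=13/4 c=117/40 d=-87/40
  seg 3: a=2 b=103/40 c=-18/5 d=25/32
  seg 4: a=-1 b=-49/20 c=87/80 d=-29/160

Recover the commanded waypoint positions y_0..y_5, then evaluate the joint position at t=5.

y_0 = S_0(0) = a_0 = 4
y_1 = S_1(0) = a_1 = 0
y_2 = S_2(0) = a_2 = -2
y_3 = S_3(0) = a_3 = 2
y_4 = S_4(0) = a_4 = -1
y_5 = S_4(2) = -3
t_q=5 is in segment 3 (τ=1); S_3(τ)=281/160

y_0=4 y_1=0 y_2=-2 y_3=2 y_4=-1 y_5=-3
S(5) = 281/160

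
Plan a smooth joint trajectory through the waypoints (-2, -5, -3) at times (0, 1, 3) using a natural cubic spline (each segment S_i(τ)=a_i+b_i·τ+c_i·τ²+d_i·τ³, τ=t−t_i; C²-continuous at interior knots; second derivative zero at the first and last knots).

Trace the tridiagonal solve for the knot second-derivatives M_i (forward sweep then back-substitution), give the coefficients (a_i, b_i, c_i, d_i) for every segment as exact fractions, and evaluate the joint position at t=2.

Δ: Δ0=-3, Δ1=1
row 1: diag=6, rhs=24; c'=1/3, d'=4
back: M1=4
M: M0=0, M1=4, M2=0
seg 0: a=-2, c=M0/2=0, d=(M1−M0)/(6·1)=2/3, b=Δ0−h0·(2M0+M1)/6=-11/3
seg 1: a=-5, c=M1/2=2, d=(M2−M1)/(6·2)=-1/3, b=Δ1−h1·(2M1+M2)/6=-5/3
t_q=2 → seg 1, τ=1; S=-5+-5/3·τ+2·τ²+-1/3·τ³=-5

  seg 0: a=-2 b=-11/3 c=0 d=2/3
  seg 1: a=-5 b=-5/3 c=2 d=-1/3
S(2) = -5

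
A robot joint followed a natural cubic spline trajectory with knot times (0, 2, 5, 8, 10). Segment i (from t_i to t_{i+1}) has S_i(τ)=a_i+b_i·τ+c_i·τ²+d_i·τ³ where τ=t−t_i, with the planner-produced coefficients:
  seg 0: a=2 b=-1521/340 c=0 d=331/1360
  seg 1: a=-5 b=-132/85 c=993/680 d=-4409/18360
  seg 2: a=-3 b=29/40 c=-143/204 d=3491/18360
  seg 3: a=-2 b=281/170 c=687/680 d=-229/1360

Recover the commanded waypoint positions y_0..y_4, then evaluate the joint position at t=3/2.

y_0=2 y_1=-5 y_2=-3 y_3=-2 y_4=4
S(3/2) = -42311/10880

y_0 = S_0(0) = a_0 = 2
y_1 = S_1(0) = a_1 = -5
y_2 = S_2(0) = a_2 = -3
y_3 = S_3(0) = a_3 = -2
y_4 = S_3(2) = 4
t_q=3/2 is in segment 0 (τ=3/2); S_0(τ)=-42311/10880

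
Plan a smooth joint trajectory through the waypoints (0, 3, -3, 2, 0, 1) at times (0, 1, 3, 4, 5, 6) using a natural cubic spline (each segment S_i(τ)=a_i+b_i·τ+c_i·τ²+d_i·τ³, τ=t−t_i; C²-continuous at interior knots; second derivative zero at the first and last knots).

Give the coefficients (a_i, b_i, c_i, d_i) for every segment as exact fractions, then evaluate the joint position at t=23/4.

Δ: Δ0=3, Δ1=-3, Δ2=5, Δ3=-2, Δ4=1
row 1: diag=6, rhs=-36; c'=1/3, d'=-6
row 2: denom=6−2·1/3=16/3; d'=(48−2·-6)/(16/3)=45/4
row 3: denom=4−1·3/16=61/16; d'=(-42−1·45/4)/(61/16)=-852/61
row 4: denom=4−1·16/61=228/61; d'=(18−1·-852/61)/(228/61)=325/38
back: M4=325/38
back: M3=-852/61−16/61·325/38=-308/19
back: M2=45/4−3/16·-308/19=543/38
back: M1=-6−1/3·543/38=-409/38
M: M0=0, M1=-409/38, M2=543/38, M3=-308/19, M4=325/38, M5=0
seg 0: a=0, c=M0/2=0, d=(M1−M0)/(6·1)=-409/228, b=Δ0−h0·(2M0+M1)/6=1093/228
seg 1: a=3, c=M1/2=-409/76, d=(M2−M1)/(6·2)=119/57, b=Δ1−h1·(2M1+M2)/6=-67/114
seg 2: a=-3, c=M2/2=543/76, d=(M3−M2)/(6·1)=-61/12, b=Δ2−h2·(2M2+M3)/6=335/114
seg 3: a=2, c=M3/2=-154/19, d=(M4−M3)/(6·1)=941/228, b=Δ3−h3·(2M3+M4)/6=451/228
seg 4: a=0, c=M4/2=325/76, d=(M5−M4)/(6·1)=-325/228, b=Δ4−h4·(2M4+M5)/6=-211/114
t_q=23/4 → seg 4, τ=3/4; S=0+-211/114·τ+325/76·τ²+-325/228·τ³=2023/4864

  seg 0: a=0 b=1093/228 c=0 d=-409/228
  seg 1: a=3 b=-67/114 c=-409/76 d=119/57
  seg 2: a=-3 b=335/114 c=543/76 d=-61/12
  seg 3: a=2 b=451/228 c=-154/19 d=941/228
  seg 4: a=0 b=-211/114 c=325/76 d=-325/228
S(23/4) = 2023/4864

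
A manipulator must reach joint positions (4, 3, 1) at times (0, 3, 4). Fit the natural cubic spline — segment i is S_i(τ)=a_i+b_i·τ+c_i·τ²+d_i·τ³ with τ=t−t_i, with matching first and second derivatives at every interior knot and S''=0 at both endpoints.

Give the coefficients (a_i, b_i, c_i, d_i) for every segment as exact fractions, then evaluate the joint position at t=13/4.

Δ: Δ0=-1/3, Δ1=-2
row 1: diag=8, rhs=-10; c'=1/8, d'=-5/4
back: M1=-5/4
M: M0=0, M1=-5/4, M2=0
seg 0: a=4, c=M0/2=0, d=(M1−M0)/(6·3)=-5/72, b=Δ0−h0·(2M0+M1)/6=7/24
seg 1: a=3, c=M1/2=-5/8, d=(M2−M1)/(6·1)=5/24, b=Δ1−h1·(2M1+M2)/6=-19/12
t_q=13/4 → seg 1, τ=1/4; S=3+-19/12·τ+-5/8·τ²+5/24·τ³=1315/512

  seg 0: a=4 b=7/24 c=0 d=-5/72
  seg 1: a=3 b=-19/12 c=-5/8 d=5/24
S(13/4) = 1315/512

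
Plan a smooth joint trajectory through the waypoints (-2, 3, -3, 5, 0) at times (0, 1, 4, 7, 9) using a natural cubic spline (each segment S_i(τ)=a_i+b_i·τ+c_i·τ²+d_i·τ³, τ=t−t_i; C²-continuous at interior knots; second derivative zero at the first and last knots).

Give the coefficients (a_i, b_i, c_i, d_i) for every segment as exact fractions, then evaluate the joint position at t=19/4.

Δ: Δ0=5, Δ1=-2, Δ2=8/3, Δ3=-5/2
row 1: diag=8, rhs=-42; c'=3/8, d'=-21/4
row 2: denom=12−3·3/8=87/8; d'=(28−3·-21/4)/(87/8)=350/87
row 3: denom=10−3·8/29=266/29; d'=(-31−3·350/87)/(266/29)=-1249/266
back: M3=-1249/266
back: M2=350/87−8/29·-1249/266=2122/399
back: M1=-21/4−3/8·2122/399=-1927/266
M: M0=0, M1=-1927/266, M2=2122/399, M3=-1249/266, M4=0
seg 0: a=-2, c=M0/2=0, d=(M1−M0)/(6·1)=-1927/1596, b=Δ0−h0·(2M0+M1)/6=9907/1596
seg 1: a=3, c=M1/2=-1927/532, d=(M2−M1)/(6·3)=10025/14364, b=Δ1−h1·(2M1+M2)/6=2063/798
seg 2: a=-3, c=M2/2=1061/399, d=(M3−M2)/(6·3)=-7991/14364, b=Δ2−h2·(2M2+M3)/6=-485/1596
seg 3: a=5, c=M3/2=-1249/532, d=(M4−M3)/(6·2)=1249/3192, b=Δ3−h3·(2M3+M4)/6=503/798
t_q=19/4 → seg 2, τ=3/4; S=-3+-485/1596·τ+1061/399·τ²+-7991/14364·τ³=-66967/34048

  seg 0: a=-2 b=9907/1596 c=0 d=-1927/1596
  seg 1: a=3 b=2063/798 c=-1927/532 d=10025/14364
  seg 2: a=-3 b=-485/1596 c=1061/399 d=-7991/14364
  seg 3: a=5 b=503/798 c=-1249/532 d=1249/3192
S(19/4) = -66967/34048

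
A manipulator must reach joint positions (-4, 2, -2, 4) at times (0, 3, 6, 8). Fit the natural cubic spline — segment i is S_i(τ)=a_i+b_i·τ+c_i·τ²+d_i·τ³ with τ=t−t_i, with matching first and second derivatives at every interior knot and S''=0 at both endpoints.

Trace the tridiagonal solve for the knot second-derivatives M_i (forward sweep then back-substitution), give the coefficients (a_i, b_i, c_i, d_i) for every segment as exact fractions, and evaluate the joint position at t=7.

  seg 0: a=-4 b=361/111 c=0 d=-139/999
  seg 1: a=2 b=-56/111 c=-139/111 d=325/999
  seg 2: a=-2 b=85/111 c=62/37 d=-31/111
S(7) = 6/37

Δ: Δ0=2, Δ1=-4/3, Δ2=3
row 1: diag=12, rhs=-20; c'=1/4, d'=-5/3
row 2: denom=10−3·1/4=37/4; d'=(26−3·-5/3)/(37/4)=124/37
back: M2=124/37
back: M1=-5/3−1/4·124/37=-278/111
M: M0=0, M1=-278/111, M2=124/37, M3=0
seg 0: a=-4, c=M0/2=0, d=(M1−M0)/(6·3)=-139/999, b=Δ0−h0·(2M0+M1)/6=361/111
seg 1: a=2, c=M1/2=-139/111, d=(M2−M1)/(6·3)=325/999, b=Δ1−h1·(2M1+M2)/6=-56/111
seg 2: a=-2, c=M2/2=62/37, d=(M3−M2)/(6·2)=-31/111, b=Δ2−h2·(2M2+M3)/6=85/111
t_q=7 → seg 2, τ=1; S=-2+85/111·τ+62/37·τ²+-31/111·τ³=6/37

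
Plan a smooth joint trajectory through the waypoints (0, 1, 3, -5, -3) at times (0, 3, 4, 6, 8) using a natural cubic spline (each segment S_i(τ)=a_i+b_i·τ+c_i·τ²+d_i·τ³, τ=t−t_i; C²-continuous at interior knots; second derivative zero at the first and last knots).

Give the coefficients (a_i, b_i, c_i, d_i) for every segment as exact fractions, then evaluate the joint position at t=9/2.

  seg 0: a=0 b=-419/516 c=0 d=197/1548
  seg 1: a=1 b=677/258 c=197/172 d=-913/516
  seg 2: a=3 b=-203/516 c=-179/43 d=2435/2064
  seg 3: a=-5 b=-745/258 c=1003/344 d=-1003/2064
S(9/2) = 10513/5504

Δ: Δ0=1/3, Δ1=2, Δ2=-4, Δ3=1
row 1: diag=8, rhs=10; c'=1/8, d'=5/4
row 2: denom=6−1·1/8=47/8; d'=(-36−1·5/4)/(47/8)=-298/47
row 3: denom=8−2·16/47=344/47; d'=(30−2·-298/47)/(344/47)=1003/172
back: M3=1003/172
back: M2=-298/47−16/47·1003/172=-358/43
back: M1=5/4−1/8·-358/43=197/86
M: M0=0, M1=197/86, M2=-358/43, M3=1003/172, M4=0
seg 0: a=0, c=M0/2=0, d=(M1−M0)/(6·3)=197/1548, b=Δ0−h0·(2M0+M1)/6=-419/516
seg 1: a=1, c=M1/2=197/172, d=(M2−M1)/(6·1)=-913/516, b=Δ1−h1·(2M1+M2)/6=677/258
seg 2: a=3, c=M2/2=-179/43, d=(M3−M2)/(6·2)=2435/2064, b=Δ2−h2·(2M2+M3)/6=-203/516
seg 3: a=-5, c=M3/2=1003/344, d=(M4−M3)/(6·2)=-1003/2064, b=Δ3−h3·(2M3+M4)/6=-745/258
t_q=9/2 → seg 2, τ=1/2; S=3+-203/516·τ+-179/43·τ²+2435/2064·τ³=10513/5504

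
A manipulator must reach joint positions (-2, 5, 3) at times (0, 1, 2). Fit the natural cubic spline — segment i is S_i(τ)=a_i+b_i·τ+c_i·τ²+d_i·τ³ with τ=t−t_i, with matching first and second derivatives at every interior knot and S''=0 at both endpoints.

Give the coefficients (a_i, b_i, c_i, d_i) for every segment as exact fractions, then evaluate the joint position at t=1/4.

  seg 0: a=-2 b=37/4 c=0 d=-9/4
  seg 1: a=5 b=5/2 c=-27/4 d=9/4
S(1/4) = 71/256

Δ: Δ0=7, Δ1=-2
row 1: diag=4, rhs=-54; c'=1/4, d'=-27/2
back: M1=-27/2
M: M0=0, M1=-27/2, M2=0
seg 0: a=-2, c=M0/2=0, d=(M1−M0)/(6·1)=-9/4, b=Δ0−h0·(2M0+M1)/6=37/4
seg 1: a=5, c=M1/2=-27/4, d=(M2−M1)/(6·1)=9/4, b=Δ1−h1·(2M1+M2)/6=5/2
t_q=1/4 → seg 0, τ=1/4; S=-2+37/4·τ+0·τ²+-9/4·τ³=71/256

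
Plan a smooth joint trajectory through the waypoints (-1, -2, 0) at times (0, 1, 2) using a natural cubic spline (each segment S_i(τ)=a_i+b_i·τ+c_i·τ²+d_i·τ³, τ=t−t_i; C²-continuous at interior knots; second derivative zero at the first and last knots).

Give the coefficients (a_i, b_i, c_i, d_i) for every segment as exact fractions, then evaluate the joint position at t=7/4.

Δ: Δ0=-1, Δ1=2
row 1: diag=4, rhs=18; c'=1/4, d'=9/2
back: M1=9/2
M: M0=0, M1=9/2, M2=0
seg 0: a=-1, c=M0/2=0, d=(M1−M0)/(6·1)=3/4, b=Δ0−h0·(2M0+M1)/6=-7/4
seg 1: a=-2, c=M1/2=9/4, d=(M2−M1)/(6·1)=-3/4, b=Δ1−h1·(2M1+M2)/6=1/2
t_q=7/4 → seg 1, τ=3/4; S=-2+1/2·τ+9/4·τ²+-3/4·τ³=-173/256

  seg 0: a=-1 b=-7/4 c=0 d=3/4
  seg 1: a=-2 b=1/2 c=9/4 d=-3/4
S(7/4) = -173/256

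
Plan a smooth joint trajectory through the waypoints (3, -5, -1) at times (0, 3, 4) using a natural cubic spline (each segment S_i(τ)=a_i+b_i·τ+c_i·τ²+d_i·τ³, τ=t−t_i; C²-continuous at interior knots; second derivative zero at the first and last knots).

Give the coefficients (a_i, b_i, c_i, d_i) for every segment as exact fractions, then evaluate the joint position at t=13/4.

Δ: Δ0=-8/3, Δ1=4
row 1: diag=8, rhs=40; c'=1/8, d'=5
back: M1=5
M: M0=0, M1=5, M2=0
seg 0: a=3, c=M0/2=0, d=(M1−M0)/(6·3)=5/18, b=Δ0−h0·(2M0+M1)/6=-31/6
seg 1: a=-5, c=M1/2=5/2, d=(M2−M1)/(6·1)=-5/6, b=Δ1−h1·(2M1+M2)/6=7/3
t_q=13/4 → seg 1, τ=1/4; S=-5+7/3·τ+5/2·τ²+-5/6·τ³=-547/128

  seg 0: a=3 b=-31/6 c=0 d=5/18
  seg 1: a=-5 b=7/3 c=5/2 d=-5/6
S(13/4) = -547/128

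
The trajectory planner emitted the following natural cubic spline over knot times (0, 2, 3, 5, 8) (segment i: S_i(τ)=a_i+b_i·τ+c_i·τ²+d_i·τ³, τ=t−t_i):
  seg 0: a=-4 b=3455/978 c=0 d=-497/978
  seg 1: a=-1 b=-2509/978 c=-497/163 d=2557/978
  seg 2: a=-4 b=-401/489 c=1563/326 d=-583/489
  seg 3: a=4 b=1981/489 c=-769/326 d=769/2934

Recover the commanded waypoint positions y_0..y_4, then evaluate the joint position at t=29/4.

y_0=-4 y_1=-1 y_2=-4 y_3=4 y_4=2
S(29/4) = 86765/20864

y_0 = S_0(0) = a_0 = -4
y_1 = S_1(0) = a_1 = -1
y_2 = S_2(0) = a_2 = -4
y_3 = S_3(0) = a_3 = 4
y_4 = S_3(3) = 2
t_q=29/4 is in segment 3 (τ=9/4); S_3(τ)=86765/20864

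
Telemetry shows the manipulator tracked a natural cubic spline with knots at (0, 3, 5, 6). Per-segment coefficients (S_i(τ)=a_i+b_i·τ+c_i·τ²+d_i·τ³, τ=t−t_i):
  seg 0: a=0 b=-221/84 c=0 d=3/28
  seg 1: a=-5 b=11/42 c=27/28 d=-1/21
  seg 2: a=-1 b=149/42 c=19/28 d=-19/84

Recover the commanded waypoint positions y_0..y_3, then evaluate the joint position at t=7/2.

y_0=0 y_1=-5 y_2=-1 y_3=3
S(7/2) = -519/112

y_0 = S_0(0) = a_0 = 0
y_1 = S_1(0) = a_1 = -5
y_2 = S_2(0) = a_2 = -1
y_3 = S_2(1) = 3
t_q=7/2 is in segment 1 (τ=1/2); S_1(τ)=-519/112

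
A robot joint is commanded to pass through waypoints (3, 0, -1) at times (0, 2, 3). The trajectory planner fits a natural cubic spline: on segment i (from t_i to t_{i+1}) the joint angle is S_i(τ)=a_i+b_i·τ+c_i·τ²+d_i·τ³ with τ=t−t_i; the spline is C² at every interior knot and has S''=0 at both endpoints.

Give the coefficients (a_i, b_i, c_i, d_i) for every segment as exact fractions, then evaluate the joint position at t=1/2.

Δ: Δ0=-3/2, Δ1=-1
row 1: diag=6, rhs=3; c'=1/6, d'=1/2
back: M1=1/2
M: M0=0, M1=1/2, M2=0
seg 0: a=3, c=M0/2=0, d=(M1−M0)/(6·2)=1/24, b=Δ0−h0·(2M0+M1)/6=-5/3
seg 1: a=0, c=M1/2=1/4, d=(M2−M1)/(6·1)=-1/12, b=Δ1−h1·(2M1+M2)/6=-7/6
t_q=1/2 → seg 0, τ=1/2; S=3+-5/3·τ+0·τ²+1/24·τ³=139/64

  seg 0: a=3 b=-5/3 c=0 d=1/24
  seg 1: a=0 b=-7/6 c=1/4 d=-1/12
S(1/2) = 139/64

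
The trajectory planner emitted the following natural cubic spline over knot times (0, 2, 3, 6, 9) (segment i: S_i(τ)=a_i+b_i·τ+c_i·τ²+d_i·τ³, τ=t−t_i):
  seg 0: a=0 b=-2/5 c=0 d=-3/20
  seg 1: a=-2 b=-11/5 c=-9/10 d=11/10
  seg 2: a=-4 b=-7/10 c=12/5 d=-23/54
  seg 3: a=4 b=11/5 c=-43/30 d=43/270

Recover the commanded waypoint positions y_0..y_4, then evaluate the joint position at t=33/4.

y_0 = S_0(0) = a_0 = 0
y_1 = S_1(0) = a_1 = -2
y_2 = S_2(0) = a_2 = -4
y_3 = S_3(0) = a_3 = 4
y_4 = S_3(3) = 2
t_q=33/4 is in segment 3 (τ=9/4); S_3(τ)=449/128

y_0=0 y_1=-2 y_2=-4 y_3=4 y_4=2
S(33/4) = 449/128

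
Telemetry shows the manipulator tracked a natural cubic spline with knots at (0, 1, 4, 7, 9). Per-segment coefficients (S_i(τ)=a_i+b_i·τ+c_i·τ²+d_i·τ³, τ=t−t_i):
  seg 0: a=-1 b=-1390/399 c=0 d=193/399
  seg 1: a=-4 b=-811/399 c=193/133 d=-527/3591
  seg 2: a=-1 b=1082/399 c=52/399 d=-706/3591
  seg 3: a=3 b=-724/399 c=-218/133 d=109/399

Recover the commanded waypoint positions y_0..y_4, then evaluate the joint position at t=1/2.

y_0 = S_0(0) = a_0 = -1
y_1 = S_1(0) = a_1 = -4
y_2 = S_2(0) = a_2 = -1
y_3 = S_3(0) = a_3 = 3
y_4 = S_3(2) = -5
t_q=1/2 is in segment 0 (τ=1/2); S_0(τ)=-2853/1064

y_0=-1 y_1=-4 y_2=-1 y_3=3 y_4=-5
S(1/2) = -2853/1064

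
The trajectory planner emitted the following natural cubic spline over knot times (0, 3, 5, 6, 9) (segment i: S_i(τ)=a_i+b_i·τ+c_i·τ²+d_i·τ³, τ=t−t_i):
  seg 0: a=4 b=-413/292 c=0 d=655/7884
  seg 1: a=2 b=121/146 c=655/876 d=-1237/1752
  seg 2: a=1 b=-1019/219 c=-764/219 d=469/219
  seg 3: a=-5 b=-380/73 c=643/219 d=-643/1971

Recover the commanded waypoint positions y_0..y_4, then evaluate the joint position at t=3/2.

y_0 = S_0(0) = a_0 = 4
y_1 = S_1(0) = a_1 = 2
y_2 = S_2(0) = a_2 = 1
y_3 = S_3(0) = a_3 = -5
y_4 = S_3(3) = -3
t_q=3/2 is in segment 0 (τ=3/2); S_0(τ)=5043/2336

y_0=4 y_1=2 y_2=1 y_3=-5 y_4=-3
S(3/2) = 5043/2336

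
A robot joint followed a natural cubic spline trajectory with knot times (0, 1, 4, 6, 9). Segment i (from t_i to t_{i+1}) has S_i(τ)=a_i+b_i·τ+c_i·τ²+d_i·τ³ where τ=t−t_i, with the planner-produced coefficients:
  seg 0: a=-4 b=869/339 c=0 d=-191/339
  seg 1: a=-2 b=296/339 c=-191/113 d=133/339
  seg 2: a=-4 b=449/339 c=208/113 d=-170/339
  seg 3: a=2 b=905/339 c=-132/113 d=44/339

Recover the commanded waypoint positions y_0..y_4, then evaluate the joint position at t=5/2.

y_0=-4 y_1=-2 y_2=-4 y_3=2 y_4=3
S(5/2) = -2865/904

y_0 = S_0(0) = a_0 = -4
y_1 = S_1(0) = a_1 = -2
y_2 = S_2(0) = a_2 = -4
y_3 = S_3(0) = a_3 = 2
y_4 = S_3(3) = 3
t_q=5/2 is in segment 1 (τ=3/2); S_1(τ)=-2865/904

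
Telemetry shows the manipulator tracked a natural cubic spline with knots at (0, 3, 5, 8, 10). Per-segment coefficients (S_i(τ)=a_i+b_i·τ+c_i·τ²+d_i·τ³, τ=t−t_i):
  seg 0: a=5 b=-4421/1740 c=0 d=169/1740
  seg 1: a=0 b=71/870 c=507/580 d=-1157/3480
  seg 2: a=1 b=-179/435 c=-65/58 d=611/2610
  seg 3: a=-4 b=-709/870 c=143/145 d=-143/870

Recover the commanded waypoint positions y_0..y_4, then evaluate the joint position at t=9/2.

y_0=5 y_1=0 y_2=1 y_3=-4 y_4=-3
S(9/2) = 1795/1856

y_0 = S_0(0) = a_0 = 5
y_1 = S_1(0) = a_1 = 0
y_2 = S_2(0) = a_2 = 1
y_3 = S_3(0) = a_3 = -4
y_4 = S_3(2) = -3
t_q=9/2 is in segment 1 (τ=3/2); S_1(τ)=1795/1856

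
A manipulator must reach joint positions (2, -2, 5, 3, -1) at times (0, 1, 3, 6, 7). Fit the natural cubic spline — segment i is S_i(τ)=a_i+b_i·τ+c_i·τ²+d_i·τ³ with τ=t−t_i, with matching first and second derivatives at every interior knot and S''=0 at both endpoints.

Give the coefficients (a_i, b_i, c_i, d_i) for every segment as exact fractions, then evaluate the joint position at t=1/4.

  seg 0: a=2 b=-12931/2364 c=0 d=3475/2364
  seg 1: a=-2 b=-1253/1182 c=3475/788 d=-5035/4728
  seg 2: a=5 b=2246/591 c=-390/197 d=290/1773
  seg 3: a=3 b=-2164/591 c=-100/197 d=100/591
S(1/4) = 33057/50432

Δ: Δ0=-4, Δ1=7/2, Δ2=-2/3, Δ3=-4
row 1: diag=6, rhs=45; c'=1/3, d'=15/2
row 2: denom=10−2·1/3=28/3; d'=(-25−2·15/2)/(28/3)=-30/7
row 3: denom=8−3·9/28=197/28; d'=(-20−3·-30/7)/(197/28)=-200/197
back: M3=-200/197
back: M2=-30/7−9/28·-200/197=-780/197
back: M1=15/2−1/3·-780/197=3475/394
M: M0=0, M1=3475/394, M2=-780/197, M3=-200/197, M4=0
seg 0: a=2, c=M0/2=0, d=(M1−M0)/(6·1)=3475/2364, b=Δ0−h0·(2M0+M1)/6=-12931/2364
seg 1: a=-2, c=M1/2=3475/788, d=(M2−M1)/(6·2)=-5035/4728, b=Δ1−h1·(2M1+M2)/6=-1253/1182
seg 2: a=5, c=M2/2=-390/197, d=(M3−M2)/(6·3)=290/1773, b=Δ2−h2·(2M2+M3)/6=2246/591
seg 3: a=3, c=M3/2=-100/197, d=(M4−M3)/(6·1)=100/591, b=Δ3−h3·(2M3+M4)/6=-2164/591
t_q=1/4 → seg 0, τ=1/4; S=2+-12931/2364·τ+0·τ²+3475/2364·τ³=33057/50432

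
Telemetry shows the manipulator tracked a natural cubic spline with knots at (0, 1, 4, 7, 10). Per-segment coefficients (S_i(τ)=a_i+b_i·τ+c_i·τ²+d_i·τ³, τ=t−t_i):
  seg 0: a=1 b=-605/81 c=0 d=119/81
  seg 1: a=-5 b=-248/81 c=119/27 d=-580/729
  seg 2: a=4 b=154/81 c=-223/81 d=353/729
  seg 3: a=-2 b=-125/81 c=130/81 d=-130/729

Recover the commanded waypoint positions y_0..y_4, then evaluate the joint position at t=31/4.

y_0 = S_0(0) = a_0 = 1
y_1 = S_1(0) = a_1 = -5
y_2 = S_2(0) = a_2 = 4
y_3 = S_3(0) = a_3 = -2
y_4 = S_3(3) = 3
t_q=31/4 is in segment 3 (τ=3/4); S_3(τ)=-671/288

y_0=1 y_1=-5 y_2=4 y_3=-2 y_4=3
S(31/4) = -671/288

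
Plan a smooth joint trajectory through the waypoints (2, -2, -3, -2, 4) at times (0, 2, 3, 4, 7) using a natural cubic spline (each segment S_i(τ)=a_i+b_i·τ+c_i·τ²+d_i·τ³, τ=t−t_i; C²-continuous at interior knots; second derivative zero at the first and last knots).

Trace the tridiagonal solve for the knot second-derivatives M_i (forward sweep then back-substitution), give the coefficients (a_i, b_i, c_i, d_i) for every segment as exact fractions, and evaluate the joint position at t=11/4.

  seg 0: a=2 b=-194/89 c=0 d=4/89
  seg 1: a=-2 b=-146/89 c=24/89 d=33/89
  seg 2: a=-3 b=1/89 c=123/89 d=-35/89
  seg 3: a=-2 b=142/89 c=18/89 d=-2/89
S(11/4) = -16645/5696

Δ: Δ0=-2, Δ1=-1, Δ2=1, Δ3=2
row 1: diag=6, rhs=6; c'=1/6, d'=1
row 2: denom=4−1·1/6=23/6; d'=(12−1·1)/(23/6)=66/23
row 3: denom=8−1·6/23=178/23; d'=(6−1·66/23)/(178/23)=36/89
back: M3=36/89
back: M2=66/23−6/23·36/89=246/89
back: M1=1−1/6·246/89=48/89
M: M0=0, M1=48/89, M2=246/89, M3=36/89, M4=0
seg 0: a=2, c=M0/2=0, d=(M1−M0)/(6·2)=4/89, b=Δ0−h0·(2M0+M1)/6=-194/89
seg 1: a=-2, c=M1/2=24/89, d=(M2−M1)/(6·1)=33/89, b=Δ1−h1·(2M1+M2)/6=-146/89
seg 2: a=-3, c=M2/2=123/89, d=(M3−M2)/(6·1)=-35/89, b=Δ2−h2·(2M2+M3)/6=1/89
seg 3: a=-2, c=M3/2=18/89, d=(M4−M3)/(6·3)=-2/89, b=Δ3−h3·(2M3+M4)/6=142/89
t_q=11/4 → seg 1, τ=3/4; S=-2+-146/89·τ+24/89·τ²+33/89·τ³=-16645/5696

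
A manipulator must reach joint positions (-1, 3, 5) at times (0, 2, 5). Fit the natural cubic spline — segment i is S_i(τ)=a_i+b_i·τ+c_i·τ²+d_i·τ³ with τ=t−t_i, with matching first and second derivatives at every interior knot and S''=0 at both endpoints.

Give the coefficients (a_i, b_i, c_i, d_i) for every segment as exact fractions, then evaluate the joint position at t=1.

  seg 0: a=-1 b=34/15 c=0 d=-1/15
  seg 1: a=3 b=22/15 c=-2/5 d=2/45
S(1) = 6/5

Δ: Δ0=2, Δ1=2/3
row 1: diag=10, rhs=-8; c'=3/10, d'=-4/5
back: M1=-4/5
M: M0=0, M1=-4/5, M2=0
seg 0: a=-1, c=M0/2=0, d=(M1−M0)/(6·2)=-1/15, b=Δ0−h0·(2M0+M1)/6=34/15
seg 1: a=3, c=M1/2=-2/5, d=(M2−M1)/(6·3)=2/45, b=Δ1−h1·(2M1+M2)/6=22/15
t_q=1 → seg 0, τ=1; S=-1+34/15·τ+0·τ²+-1/15·τ³=6/5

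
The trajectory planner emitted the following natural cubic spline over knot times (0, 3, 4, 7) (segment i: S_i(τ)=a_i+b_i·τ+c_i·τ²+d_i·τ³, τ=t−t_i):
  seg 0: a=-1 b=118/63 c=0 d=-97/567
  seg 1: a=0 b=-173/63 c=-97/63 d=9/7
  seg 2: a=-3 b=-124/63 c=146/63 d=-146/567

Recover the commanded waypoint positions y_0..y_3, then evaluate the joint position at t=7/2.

y_0 = S_0(0) = a_0 = -1
y_1 = S_1(0) = a_1 = 0
y_2 = S_2(0) = a_2 = -3
y_3 = S_2(3) = 5
t_q=7/2 is in segment 1 (τ=1/2); S_1(τ)=-115/72

y_0=-1 y_1=0 y_2=-3 y_3=5
S(7/2) = -115/72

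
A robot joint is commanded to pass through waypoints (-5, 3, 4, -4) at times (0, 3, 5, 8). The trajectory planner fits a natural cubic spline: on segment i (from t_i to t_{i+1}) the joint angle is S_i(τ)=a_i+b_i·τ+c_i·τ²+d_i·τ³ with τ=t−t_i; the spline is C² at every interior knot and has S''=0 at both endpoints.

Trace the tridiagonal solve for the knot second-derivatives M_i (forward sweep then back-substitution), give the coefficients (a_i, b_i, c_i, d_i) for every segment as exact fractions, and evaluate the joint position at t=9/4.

  seg 0: a=-5 b=151/48 c=0 d=-23/432
  seg 1: a=3 b=41/24 c=-23/48 d=-1/16
  seg 2: a=4 b=-23/24 c=-41/48 d=41/432
S(9/4) = 1507/1024

Δ: Δ0=8/3, Δ1=1/2, Δ2=-8/3
row 1: diag=10, rhs=-13; c'=1/5, d'=-13/10
row 2: denom=10−2·1/5=48/5; d'=(-19−2·-13/10)/(48/5)=-41/24
back: M2=-41/24
back: M1=-13/10−1/5·-41/24=-23/24
M: M0=0, M1=-23/24, M2=-41/24, M3=0
seg 0: a=-5, c=M0/2=0, d=(M1−M0)/(6·3)=-23/432, b=Δ0−h0·(2M0+M1)/6=151/48
seg 1: a=3, c=M1/2=-23/48, d=(M2−M1)/(6·2)=-1/16, b=Δ1−h1·(2M1+M2)/6=41/24
seg 2: a=4, c=M2/2=-41/48, d=(M3−M2)/(6·3)=41/432, b=Δ2−h2·(2M2+M3)/6=-23/24
t_q=9/4 → seg 0, τ=9/4; S=-5+151/48·τ+0·τ²+-23/432·τ³=1507/1024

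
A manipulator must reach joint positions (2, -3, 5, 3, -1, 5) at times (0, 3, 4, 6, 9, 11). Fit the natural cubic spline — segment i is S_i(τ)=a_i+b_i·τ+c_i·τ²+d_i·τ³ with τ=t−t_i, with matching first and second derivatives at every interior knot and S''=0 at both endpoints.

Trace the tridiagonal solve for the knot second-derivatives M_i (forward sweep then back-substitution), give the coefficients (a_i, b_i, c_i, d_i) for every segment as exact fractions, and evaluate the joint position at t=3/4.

Δ: Δ0=-5/3, Δ1=8, Δ2=-1, Δ3=-4/3, Δ4=3
row 1: diag=8, rhs=58; c'=1/8, d'=29/4
row 2: denom=6−1·1/8=47/8; d'=(-54−1·29/4)/(47/8)=-490/47
row 3: denom=10−2·16/47=438/47; d'=(-2−2·-490/47)/(438/47)=443/219
row 4: denom=10−3·47/146=1319/146; d'=(26−3·443/219)/(1319/146)=2910/1319
back: M4=2910/1319
back: M3=443/219−47/146·2910/1319=5194/3957
back: M2=-490/47−16/47·5194/3957=-43022/3957
back: M1=29/4−1/8·-43022/3957=34066/3957
M: M0=0, M1=34066/3957, M2=-43022/3957, M3=5194/3957, M4=2910/1319, M5=0
seg 0: a=2, c=M0/2=0, d=(M1−M0)/(6·3)=17033/35613, b=Δ0−h0·(2M0+M1)/6=-7876/1319
seg 1: a=-3, c=M1/2=17033/3957, d=(M2−M1)/(6·1)=-12848/3957, b=Δ1−h1·(2M1+M2)/6=9157/1319
seg 2: a=5, c=M2/2=-21511/3957, d=(M3−M2)/(6·2)=4018/3957, b=Δ2−h2·(2M2+M3)/6=22993/3957
seg 3: a=3, c=M3/2=2597/3957, d=(M4−M3)/(6·3)=1768/35613, b=Δ3−h3·(2M3+M4)/6=-4945/1319
seg 4: a=-1, c=M4/2=1455/1319, d=(M5−M4)/(6·2)=-485/2638, b=Δ4−h4·(2M4+M5)/6=2017/1319
t_q=3/4 → seg 0, τ=3/4; S=2+-7876/1319·τ+0·τ²+17033/35613·τ³=-192183/84416

  seg 0: a=2 b=-7876/1319 c=0 d=17033/35613
  seg 1: a=-3 b=9157/1319 c=17033/3957 d=-12848/3957
  seg 2: a=5 b=22993/3957 c=-21511/3957 d=4018/3957
  seg 3: a=3 b=-4945/1319 c=2597/3957 d=1768/35613
  seg 4: a=-1 b=2017/1319 c=1455/1319 d=-485/2638
S(3/4) = -192183/84416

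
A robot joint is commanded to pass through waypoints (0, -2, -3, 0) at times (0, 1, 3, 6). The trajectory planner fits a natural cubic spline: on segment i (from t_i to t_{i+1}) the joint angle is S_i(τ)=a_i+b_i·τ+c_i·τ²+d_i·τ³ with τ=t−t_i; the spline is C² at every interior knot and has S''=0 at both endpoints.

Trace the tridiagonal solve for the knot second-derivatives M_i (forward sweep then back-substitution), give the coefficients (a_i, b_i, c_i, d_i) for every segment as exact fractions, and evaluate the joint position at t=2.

  seg 0: a=0 b=-31/14 c=0 d=3/14
  seg 1: a=-2 b=-11/7 c=9/14 d=-3/56
  seg 2: a=-3 b=5/14 c=9/28 d=-1/28
S(2) = -167/56

Δ: Δ0=-2, Δ1=-1/2, Δ2=1
row 1: diag=6, rhs=9; c'=1/3, d'=3/2
row 2: denom=10−2·1/3=28/3; d'=(9−2·3/2)/(28/3)=9/14
back: M2=9/14
back: M1=3/2−1/3·9/14=9/7
M: M0=0, M1=9/7, M2=9/14, M3=0
seg 0: a=0, c=M0/2=0, d=(M1−M0)/(6·1)=3/14, b=Δ0−h0·(2M0+M1)/6=-31/14
seg 1: a=-2, c=M1/2=9/14, d=(M2−M1)/(6·2)=-3/56, b=Δ1−h1·(2M1+M2)/6=-11/7
seg 2: a=-3, c=M2/2=9/28, d=(M3−M2)/(6·3)=-1/28, b=Δ2−h2·(2M2+M3)/6=5/14
t_q=2 → seg 1, τ=1; S=-2+-11/7·τ+9/14·τ²+-3/56·τ³=-167/56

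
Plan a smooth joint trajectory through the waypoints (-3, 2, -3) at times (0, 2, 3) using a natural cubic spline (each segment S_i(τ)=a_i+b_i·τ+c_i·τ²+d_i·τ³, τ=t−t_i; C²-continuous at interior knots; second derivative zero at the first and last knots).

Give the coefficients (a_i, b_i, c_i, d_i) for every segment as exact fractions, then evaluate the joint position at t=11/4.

Δ: Δ0=5/2, Δ1=-5
row 1: diag=6, rhs=-45; c'=1/6, d'=-15/2
back: M1=-15/2
M: M0=0, M1=-15/2, M2=0
seg 0: a=-3, c=M0/2=0, d=(M1−M0)/(6·2)=-5/8, b=Δ0−h0·(2M0+M1)/6=5
seg 1: a=2, c=M1/2=-15/4, d=(M2−M1)/(6·1)=5/4, b=Δ1−h1·(2M1+M2)/6=-5/2
t_q=11/4 → seg 1, τ=3/4; S=2+-5/2·τ+-15/4·τ²+5/4·τ³=-373/256

  seg 0: a=-3 b=5 c=0 d=-5/8
  seg 1: a=2 b=-5/2 c=-15/4 d=5/4
S(11/4) = -373/256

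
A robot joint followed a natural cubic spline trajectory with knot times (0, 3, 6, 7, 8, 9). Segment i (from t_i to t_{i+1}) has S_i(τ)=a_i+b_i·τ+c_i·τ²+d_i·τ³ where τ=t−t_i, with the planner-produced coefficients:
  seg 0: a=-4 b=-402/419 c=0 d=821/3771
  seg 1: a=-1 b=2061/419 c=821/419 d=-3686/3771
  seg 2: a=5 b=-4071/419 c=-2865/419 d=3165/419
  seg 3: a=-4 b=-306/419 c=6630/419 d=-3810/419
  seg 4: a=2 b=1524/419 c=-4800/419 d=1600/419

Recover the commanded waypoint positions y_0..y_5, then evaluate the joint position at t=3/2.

y_0 = S_0(0) = a_0 = -4
y_1 = S_1(0) = a_1 = -1
y_2 = S_2(0) = a_2 = 5
y_3 = S_3(0) = a_3 = -4
y_4 = S_4(0) = a_4 = 2
y_5 = S_4(1) = -2
t_q=3/2 is in segment 0 (τ=3/2); S_0(τ)=-15769/3352

y_0=-4 y_1=-1 y_2=5 y_3=-4 y_4=2 y_5=-2
S(3/2) = -15769/3352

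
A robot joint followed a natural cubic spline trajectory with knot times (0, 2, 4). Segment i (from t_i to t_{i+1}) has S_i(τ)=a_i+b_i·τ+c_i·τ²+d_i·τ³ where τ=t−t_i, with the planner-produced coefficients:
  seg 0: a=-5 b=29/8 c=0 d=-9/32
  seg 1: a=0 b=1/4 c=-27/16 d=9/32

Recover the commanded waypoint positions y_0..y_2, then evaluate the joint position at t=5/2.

y_0 = S_0(0) = a_0 = -5
y_1 = S_1(0) = a_1 = 0
y_2 = S_1(2) = -4
t_q=5/2 is in segment 1 (τ=1/2); S_1(τ)=-67/256

y_0=-5 y_1=0 y_2=-4
S(5/2) = -67/256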